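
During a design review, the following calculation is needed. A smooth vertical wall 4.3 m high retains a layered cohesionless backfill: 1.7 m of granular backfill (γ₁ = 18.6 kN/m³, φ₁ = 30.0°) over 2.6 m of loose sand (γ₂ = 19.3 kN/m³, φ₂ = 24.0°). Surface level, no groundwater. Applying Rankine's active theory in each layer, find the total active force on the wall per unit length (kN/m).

K_a1 = tan²(45°−30.0°/2) = 0.3333; K_a2 = tan²(45°−24.0°/2) = 0.4217.
Layer 1: σ at base = K_a1 γ₁ h₁ = 10.54 kPa; P₁ = ½×10.54×1.7 = 8.959.
Layer 2: σ_v at top = γ₁h₁ = 31.62; σ_h top = K_a2×31.62 = 13.34; σ_h base = K_a2×(31.62+19.3×2.6) = 34.50.
P₂ = ½(13.34+34.50)×2.6 = 62.18. Total P_a = 8.959+62.18 = 71.14 kN/m.

71.1 kN/m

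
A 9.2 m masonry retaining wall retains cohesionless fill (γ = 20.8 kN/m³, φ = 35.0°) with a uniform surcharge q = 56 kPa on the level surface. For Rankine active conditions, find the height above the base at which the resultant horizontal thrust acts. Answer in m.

K_a = 0.2710.
Triangular part P₁ = ½K_aγH² = 238.5 at H/3 = 3.067 m; rectangular part P₂ = K_a q H = 139.6 at H/2 = 4.600 m.
ȳ = (P₁·3.067 + P₂·4.600)/(P₁+P₂) = 3.633 m.

3.63 m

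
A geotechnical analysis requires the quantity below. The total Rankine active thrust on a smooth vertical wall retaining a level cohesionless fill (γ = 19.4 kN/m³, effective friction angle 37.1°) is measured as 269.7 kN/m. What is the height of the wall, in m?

10.6 m

K_a = 0.2475. P_a = ½ K_a γ H² ⇒ H = √(2P_a/(K_a γ)).
H = √(2×269.7/(0.2475×19.4)) = 10.60 m.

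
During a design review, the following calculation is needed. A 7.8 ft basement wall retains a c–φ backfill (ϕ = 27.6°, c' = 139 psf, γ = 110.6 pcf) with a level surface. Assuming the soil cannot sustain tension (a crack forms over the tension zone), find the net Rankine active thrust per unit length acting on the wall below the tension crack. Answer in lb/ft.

270 lb/ft

K_a = 0.3668; √K_a = 0.6056.
Tension-crack depth z_c = 2c/(γ√K_a) = 2×139/(110.6×0.6056) = 4.150 ft.
σ_a at base = K_a γ H − 2c√K_a = 0.3668×110.6×7.8 − 2×139×0.6056 = 148.0 psf.
P_a = ½ × 148.0 × (H − z_c) = 0.5×148.0×3.650 = 270.2 lb/ft.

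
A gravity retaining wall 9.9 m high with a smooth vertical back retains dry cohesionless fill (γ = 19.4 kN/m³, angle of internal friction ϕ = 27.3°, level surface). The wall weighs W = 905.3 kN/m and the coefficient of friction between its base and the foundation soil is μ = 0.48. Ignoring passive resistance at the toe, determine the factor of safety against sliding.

1.23

K_a = tan²(45° − 27.3°/2) = 0.3711.
P_a = ½K_aγH² = 0.5×0.3711×19.4×9.9² = 352.8 kN/m, acting at H/3 = 3.300 m above the base.
FS_sliding = μW / P_a = 0.48×905.3 / 352.8 = 1.232.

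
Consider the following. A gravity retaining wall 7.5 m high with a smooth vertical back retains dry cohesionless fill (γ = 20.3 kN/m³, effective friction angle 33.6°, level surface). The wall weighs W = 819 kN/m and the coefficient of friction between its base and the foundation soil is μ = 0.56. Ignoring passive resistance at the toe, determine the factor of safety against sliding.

2.79

K_a = tan²(45° − 33.6°/2) = 0.2875.
P_a = ½K_aγH² = 0.5×0.2875×20.3×7.5² = 164.1 kN/m, acting at H/3 = 2.500 m above the base.
FS_sliding = μW / P_a = 0.56×819 / 164.1 = 2.794.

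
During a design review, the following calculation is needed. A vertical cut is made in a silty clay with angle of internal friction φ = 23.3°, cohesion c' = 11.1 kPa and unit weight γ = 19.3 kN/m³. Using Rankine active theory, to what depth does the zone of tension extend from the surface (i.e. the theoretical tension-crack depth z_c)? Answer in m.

1.75 m

K_a = tan²(45° − 23.3°/2) = 0.4331; √K_a = 0.6581.
The active pressure is zero where K_a γ z = 2c√K_a, so z_c = 2c/(γ√K_a) = 2×11.1/(19.3×0.6581) = 1.748 m.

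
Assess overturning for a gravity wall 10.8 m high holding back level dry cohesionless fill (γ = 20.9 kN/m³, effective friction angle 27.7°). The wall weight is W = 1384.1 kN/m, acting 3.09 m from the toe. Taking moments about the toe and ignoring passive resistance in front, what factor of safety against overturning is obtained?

2.67

K_a = tan²(45° − 27.7°/2) = 0.3653.
P_a = ½K_aγH² = 0.5×0.3653×20.9×10.8² = 445.3 kN/m, acting at H/3 = 3.600 m above the base.
Overturning moment M_o = P_a × H/3 = 445.3 × 3.600 = 1603.
Resisting moment M_r = W × 3.09 = 1384.1 × 3.09 = 4277.
FS_overturning = M_r/M_o = 4277/1603 = 2.668.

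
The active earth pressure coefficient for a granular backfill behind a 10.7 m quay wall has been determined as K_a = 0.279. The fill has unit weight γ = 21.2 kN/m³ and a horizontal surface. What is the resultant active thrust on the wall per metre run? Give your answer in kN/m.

339 kN/m

P = ½ K_a γ H² = 0.5 × 0.279 × 21.2 × 10.7² = 338.6 kN/m.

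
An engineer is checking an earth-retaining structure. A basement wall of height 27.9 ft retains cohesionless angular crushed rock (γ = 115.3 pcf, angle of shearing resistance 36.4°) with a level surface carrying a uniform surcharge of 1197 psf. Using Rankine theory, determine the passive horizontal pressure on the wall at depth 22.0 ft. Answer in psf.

K_p = (1 + sin φ)/(1 − sin φ) = 3.919.
σ_v = γz + q = 115.3 × 22.0 + 1197 = 3734 psf.
σ_h = K_p σ_v = 3.919 × 3734 = 14630 psf.

14600 psf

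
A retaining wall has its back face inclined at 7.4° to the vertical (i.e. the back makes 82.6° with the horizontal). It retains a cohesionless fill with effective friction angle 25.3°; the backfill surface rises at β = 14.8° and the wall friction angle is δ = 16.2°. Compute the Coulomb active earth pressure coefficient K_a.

K_a = sin²(α+φ) / [sin²α · sin(α−δ) · (1 + √{sin(φ+δ)sin(φ−β) / (sin(α−δ)sin(α+β))})²].
With α = 82.6°, φ = 25.3°, δ = 16.2°, β = 14.8°: K_a = 0.5397.

0.540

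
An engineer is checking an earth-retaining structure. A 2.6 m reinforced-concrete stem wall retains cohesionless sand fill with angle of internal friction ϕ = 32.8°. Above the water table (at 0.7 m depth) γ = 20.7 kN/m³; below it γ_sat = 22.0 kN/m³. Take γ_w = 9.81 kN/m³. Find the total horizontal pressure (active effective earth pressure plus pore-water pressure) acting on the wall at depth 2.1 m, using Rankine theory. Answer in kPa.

K_a = (1 − sin φ)/(1 + sin φ) = 0.2973.
γ' = 22.0 − 9.81 = 12.19 kN/m³.
Effective vertical stress at 2.1 m: σ'_v = 20.7×0.7 + 12.19×1.40 = 31.56 kPa.
σ'_h = K_a σ'_v = 0.2973 × 31.56 = 9.380 kPa; u = γ_w × 1.40 = 13.73 kPa.
Total σ_h = 9.380 + 13.73 = 23.11 kPa.

23.1 kPa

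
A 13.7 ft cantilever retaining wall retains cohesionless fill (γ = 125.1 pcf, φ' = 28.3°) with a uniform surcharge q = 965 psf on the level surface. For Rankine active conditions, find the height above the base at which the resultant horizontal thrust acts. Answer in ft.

5.78 ft

K_a = 0.3568.
Triangular part P₁ = ½K_aγH² = 4188 at H/3 = 4.567 ft; rectangular part P₂ = K_a q H = 4717 at H/2 = 6.850 ft.
ȳ = (P₁·4.567 + P₂·6.850)/(P₁+P₂) = 5.776 ft.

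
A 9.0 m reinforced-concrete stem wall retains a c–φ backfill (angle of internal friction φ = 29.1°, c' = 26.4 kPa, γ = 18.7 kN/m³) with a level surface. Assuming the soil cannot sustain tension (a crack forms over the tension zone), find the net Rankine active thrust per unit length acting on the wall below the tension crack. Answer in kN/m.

56.9 kN/m

K_a = 0.3456; √K_a = 0.5879.
Tension-crack depth z_c = 2c/(γ√K_a) = 2×26.4/(18.7×0.5879) = 4.803 m.
σ_a at base = K_a γ H − 2c√K_a = 0.3456×18.7×9.0 − 2×26.4×0.5879 = 27.12 kPa.
P_a = ½ × 27.12 × (H − z_c) = 0.5×27.12×4.197 = 56.92 kN/m.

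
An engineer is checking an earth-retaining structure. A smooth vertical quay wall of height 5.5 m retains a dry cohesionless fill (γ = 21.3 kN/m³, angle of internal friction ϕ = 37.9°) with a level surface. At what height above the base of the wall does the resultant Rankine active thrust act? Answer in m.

K_a = 0.2389.
The pressure distribution is triangular, so the resultant acts at H/3 above the base = 5.5/3 = 1.833 m.

1.83 m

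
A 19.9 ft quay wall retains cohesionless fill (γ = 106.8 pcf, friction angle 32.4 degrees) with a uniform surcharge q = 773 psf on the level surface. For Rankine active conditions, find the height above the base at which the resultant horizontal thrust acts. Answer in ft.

K_a = 0.3022.
Triangular part P₁ = ½K_aγH² = 6391 at H/3 = 6.633 ft; rectangular part P₂ = K_a q H = 4649 at H/2 = 9.950 ft.
ȳ = (P₁·6.633 + P₂·9.950)/(P₁+P₂) = 8.030 ft.

8.03 ft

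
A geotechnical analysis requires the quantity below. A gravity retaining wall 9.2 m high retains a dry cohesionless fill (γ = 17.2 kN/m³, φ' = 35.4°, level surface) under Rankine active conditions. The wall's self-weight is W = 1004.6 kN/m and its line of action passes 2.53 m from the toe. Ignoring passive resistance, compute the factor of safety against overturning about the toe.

4.27

K_a = tan²(45° − 35.4°/2) = 0.2664.
P_a = ½K_aγH² = 0.5×0.2664×17.2×9.2² = 193.9 kN/m, acting at H/3 = 3.067 m above the base.
Overturning moment M_o = P_a × H/3 = 193.9 × 3.067 = 594.7.
Resisting moment M_r = W × 2.53 = 1004.6 × 2.53 = 2542.
FS_overturning = M_r/M_o = 2542/594.7 = 4.274.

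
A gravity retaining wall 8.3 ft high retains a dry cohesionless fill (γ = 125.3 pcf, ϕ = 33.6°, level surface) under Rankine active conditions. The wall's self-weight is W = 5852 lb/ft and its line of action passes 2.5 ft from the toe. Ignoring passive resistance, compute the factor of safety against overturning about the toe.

4.26

K_a = tan²(45° − 33.6°/2) = 0.2875.
P_a = ½K_aγH² = 0.5×0.2875×125.3×8.3² = 1241 lb/ft, acting at H/3 = 2.767 ft above the base.
Overturning moment M_o = P_a × H/3 = 1241 × 2.767 = 3433.
Resisting moment M_r = W × 2.5 = 5852 × 2.5 = 14630.
FS_overturning = M_r/M_o = 14630/3433 = 4.262.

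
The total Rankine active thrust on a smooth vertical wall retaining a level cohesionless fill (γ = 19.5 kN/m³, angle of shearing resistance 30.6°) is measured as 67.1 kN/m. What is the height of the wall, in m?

K_a = 0.3253. P_a = ½ K_a γ H² ⇒ H = √(2P_a/(K_a γ)).
H = √(2×67.1/(0.3253×19.5)) = 4.599 m.

4.60 m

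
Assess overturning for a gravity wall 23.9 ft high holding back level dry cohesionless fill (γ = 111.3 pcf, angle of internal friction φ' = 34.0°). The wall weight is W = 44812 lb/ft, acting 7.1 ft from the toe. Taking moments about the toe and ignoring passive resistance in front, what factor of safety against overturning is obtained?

4.44

K_a = tan²(45° − 34.0°/2) = 0.2827.
P_a = ½K_aγH² = 0.5×0.2827×111.3×23.9² = 8987 lb/ft, acting at H/3 = 7.967 ft above the base.
Overturning moment M_o = P_a × H/3 = 8987 × 7.967 = 71600.
Resisting moment M_r = W × 7.1 = 44812 × 7.1 = 318200.
FS_overturning = M_r/M_o = 318200/71600 = 4.444.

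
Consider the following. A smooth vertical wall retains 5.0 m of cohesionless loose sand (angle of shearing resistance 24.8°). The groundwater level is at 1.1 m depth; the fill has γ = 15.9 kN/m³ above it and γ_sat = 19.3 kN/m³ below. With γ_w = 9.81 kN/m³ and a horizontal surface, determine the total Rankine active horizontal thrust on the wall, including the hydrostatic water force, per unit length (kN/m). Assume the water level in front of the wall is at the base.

K_a = tan²(45° − φ/2) = 0.4090.
γ' = 19.3 − 9.81 = 9.490 kN/m³. Depth below WT = 3.9 m.
σ'_h at WT = K_a γ d_w = 7.153 kPa; at base = 7.153 + K_a γ' × 3.9 = 22.29 kPa.
P₁ (0–1.1 m) = ½×7.153×1.1 = 3.934. P₂ (1.1–5.0 m) = ½(7.153+22.29)×3.9 = 57.42.
P_w = ½ γ_w h₂² = 0.5×9.81×3.9² = 74.61. Total = 3.934+57.42+74.61 = 136.0 kN/m.

136 kN/m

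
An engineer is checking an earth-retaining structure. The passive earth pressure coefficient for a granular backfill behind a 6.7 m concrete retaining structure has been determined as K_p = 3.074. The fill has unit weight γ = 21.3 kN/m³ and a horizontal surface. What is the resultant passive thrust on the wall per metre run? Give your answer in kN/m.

P = ½ K_p γ H² = 0.5 × 3.074 × 21.3 × 6.7² = 1470 kN/m.

1470 kN/m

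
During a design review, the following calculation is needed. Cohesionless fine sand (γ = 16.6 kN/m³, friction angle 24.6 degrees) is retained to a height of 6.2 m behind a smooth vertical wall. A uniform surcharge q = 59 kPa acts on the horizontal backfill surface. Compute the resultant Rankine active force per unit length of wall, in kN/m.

282 kN/m

K_a = tan²(45° − φ/2) = 0.4121.
Soil triangle: ½ K_a γ H² = 0.5×0.4121×16.6×6.2² = 131.5 kN/m.
Surcharge rectangle: K_a q H = 0.4121×59×6.2 = 150.8 kN/m.
Total = 131.5 + 150.8 = 282.3 kN/m.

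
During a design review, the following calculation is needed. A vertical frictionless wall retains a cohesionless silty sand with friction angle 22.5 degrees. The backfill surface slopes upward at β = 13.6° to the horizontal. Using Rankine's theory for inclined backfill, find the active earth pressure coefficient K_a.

0.511

K_a = cos β · (cos β − √(cos²β − cos²φ)) / (cos β + √(cos²β − cos²φ)).
cos β = 0.9720, cos φ = 0.9239, √(cos²β − cos²φ) = 0.3019.
K_a = 0.9720 × (0.9720 − 0.3019)/(0.9720 + 0.3019) = 0.5112.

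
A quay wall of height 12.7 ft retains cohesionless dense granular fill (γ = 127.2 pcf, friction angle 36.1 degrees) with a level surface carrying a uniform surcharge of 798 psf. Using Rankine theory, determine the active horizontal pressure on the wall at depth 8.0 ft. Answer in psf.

K_a = (1 − sin φ)/(1 + sin φ) = 0.2585.
σ_v = γz + q = 127.2 × 8.0 + 798 = 1816 psf.
σ_h = K_a σ_v = 0.2585 × 1816 = 469.3 psf.

469 psf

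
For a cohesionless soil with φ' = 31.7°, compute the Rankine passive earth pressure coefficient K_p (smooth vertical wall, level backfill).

3.21

K_p = (1 + sin φ)/(1 − sin φ) = tan²(45° + 31.7°/2) = 3.215.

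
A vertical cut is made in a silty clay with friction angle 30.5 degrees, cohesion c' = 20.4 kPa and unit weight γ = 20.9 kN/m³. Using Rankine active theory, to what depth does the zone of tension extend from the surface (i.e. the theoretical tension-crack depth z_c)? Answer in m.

3.42 m

K_a = tan²(45° − 30.5°/2) = 0.3267; √K_a = 0.5715.
The active pressure is zero where K_a γ z = 2c√K_a, so z_c = 2c/(γ√K_a) = 2×20.4/(20.9×0.5715) = 3.416 m.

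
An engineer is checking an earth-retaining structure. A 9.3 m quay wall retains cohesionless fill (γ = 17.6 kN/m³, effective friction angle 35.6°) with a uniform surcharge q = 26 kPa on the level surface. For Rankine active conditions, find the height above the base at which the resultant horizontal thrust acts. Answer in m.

3.47 m

K_a = 0.2641.
Triangular part P₁ = ½K_aγH² = 201.0 at H/3 = 3.100 m; rectangular part P₂ = K_a q H = 63.87 at H/2 = 4.650 m.
ȳ = (P₁·3.100 + P₂·4.650)/(P₁+P₂) = 3.474 m.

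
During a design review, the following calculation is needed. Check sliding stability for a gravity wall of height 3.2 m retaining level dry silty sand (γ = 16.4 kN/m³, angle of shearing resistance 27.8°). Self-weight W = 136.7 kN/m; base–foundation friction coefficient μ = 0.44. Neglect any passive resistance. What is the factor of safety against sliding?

1.97

K_a = tan²(45° − 27.8°/2) = 0.3639.
P_a = ½K_aγH² = 0.5×0.3639×16.4×3.2² = 30.56 kN/m, acting at H/3 = 1.067 m above the base.
FS_sliding = μW / P_a = 0.44×136.7 / 30.56 = 1.968.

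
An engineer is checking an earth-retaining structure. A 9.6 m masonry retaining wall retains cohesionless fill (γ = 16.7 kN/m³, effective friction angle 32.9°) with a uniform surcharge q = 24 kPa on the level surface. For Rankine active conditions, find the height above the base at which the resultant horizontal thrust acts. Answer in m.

K_a = 0.2960.
Triangular part P₁ = ½K_aγH² = 227.8 at H/3 = 3.200 m; rectangular part P₂ = K_a q H = 68.21 at H/2 = 4.800 m.
ȳ = (P₁·3.200 + P₂·4.800)/(P₁+P₂) = 3.569 m.

3.57 m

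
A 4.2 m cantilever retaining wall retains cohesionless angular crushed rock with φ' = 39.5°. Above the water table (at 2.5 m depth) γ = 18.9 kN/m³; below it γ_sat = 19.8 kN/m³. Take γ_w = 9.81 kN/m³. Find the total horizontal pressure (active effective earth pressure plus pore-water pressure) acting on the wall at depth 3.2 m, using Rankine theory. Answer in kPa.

18.9 kPa

K_a = (1 − sin φ)/(1 + sin φ) = 0.2224.
γ' = 19.8 − 9.81 = 9.990 kN/m³.
Effective vertical stress at 3.2 m: σ'_v = 18.9×2.5 + 9.990×0.700 = 54.24 kPa.
σ'_h = K_a σ'_v = 0.2224 × 54.24 = 12.07 kPa; u = γ_w × 0.700 = 6.867 kPa.
Total σ_h = 12.07 + 6.867 = 18.93 kPa.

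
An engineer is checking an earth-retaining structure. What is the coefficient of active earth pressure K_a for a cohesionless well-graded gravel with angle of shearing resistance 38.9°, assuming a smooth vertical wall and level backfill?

0.229

K_a = (1 − sin φ)/(1 + sin φ) = (1 − sin 38.9°)/(1 + sin 38.9°) = 0.2285.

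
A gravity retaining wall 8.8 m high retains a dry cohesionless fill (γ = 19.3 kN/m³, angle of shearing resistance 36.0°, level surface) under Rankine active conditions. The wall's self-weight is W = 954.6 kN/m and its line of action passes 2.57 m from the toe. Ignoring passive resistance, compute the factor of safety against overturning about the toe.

K_a = tan²(45° − 36.0°/2) = 0.2596.
P_a = ½K_aγH² = 0.5×0.2596×19.3×8.8² = 194.0 kN/m, acting at H/3 = 2.933 m above the base.
Overturning moment M_o = P_a × H/3 = 194.0 × 2.933 = 569.1.
Resisting moment M_r = W × 2.57 = 954.6 × 2.57 = 2453.
FS_overturning = M_r/M_o = 2453/569.1 = 4.311.

4.31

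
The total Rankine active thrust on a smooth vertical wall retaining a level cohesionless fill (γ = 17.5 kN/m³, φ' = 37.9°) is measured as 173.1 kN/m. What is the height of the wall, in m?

9.10 m

K_a = 0.2389. P_a = ½ K_a γ H² ⇒ H = √(2P_a/(K_a γ)).
H = √(2×173.1/(0.2389×17.5)) = 9.099 m.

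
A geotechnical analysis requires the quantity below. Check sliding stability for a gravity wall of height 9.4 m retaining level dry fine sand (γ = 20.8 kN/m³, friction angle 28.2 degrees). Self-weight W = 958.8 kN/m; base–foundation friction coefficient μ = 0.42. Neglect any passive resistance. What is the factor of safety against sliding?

K_a = tan²(45° − 28.2°/2) = 0.3582.
P_a = ½K_aγH² = 0.5×0.3582×20.8×9.4² = 329.2 kN/m, acting at H/3 = 3.133 m above the base.
FS_sliding = μW / P_a = 0.42×958.8 / 329.2 = 1.223.

1.22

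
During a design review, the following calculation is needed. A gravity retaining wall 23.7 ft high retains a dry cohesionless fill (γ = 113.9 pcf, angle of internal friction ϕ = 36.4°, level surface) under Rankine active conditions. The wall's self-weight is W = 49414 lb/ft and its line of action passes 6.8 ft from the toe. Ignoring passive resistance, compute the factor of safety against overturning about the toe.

K_a = tan²(45° − 36.4°/2) = 0.2552.
P_a = ½K_aγH² = 0.5×0.2552×113.9×23.7² = 8162 lb/ft, acting at H/3 = 7.900 ft above the base.
Overturning moment M_o = P_a × H/3 = 8162 × 7.900 = 64480.
Resisting moment M_r = W × 6.8 = 49414 × 6.8 = 336000.
FS_overturning = M_r/M_o = 336000/64480 = 5.211.

5.21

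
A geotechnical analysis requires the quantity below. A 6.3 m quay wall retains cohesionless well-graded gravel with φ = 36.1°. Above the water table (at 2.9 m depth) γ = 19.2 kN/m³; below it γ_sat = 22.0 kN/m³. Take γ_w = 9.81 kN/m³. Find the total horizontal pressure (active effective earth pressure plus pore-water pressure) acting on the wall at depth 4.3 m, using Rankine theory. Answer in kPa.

32.5 kPa

K_a = (1 − sin φ)/(1 + sin φ) = 0.2585.
γ' = 22.0 − 9.81 = 12.19 kN/m³.
Effective vertical stress at 4.3 m: σ'_v = 19.2×2.9 + 12.19×1.40 = 72.75 kPa.
σ'_h = K_a σ'_v = 0.2585 × 72.75 = 18.80 kPa; u = γ_w × 1.40 = 13.73 kPa.
Total σ_h = 18.80 + 13.73 = 32.54 kPa.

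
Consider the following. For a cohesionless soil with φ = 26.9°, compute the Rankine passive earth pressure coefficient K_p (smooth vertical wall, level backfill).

K_p = (1 + sin φ)/(1 − sin φ) = tan²(45° + 26.9°/2) = 2.653.

2.65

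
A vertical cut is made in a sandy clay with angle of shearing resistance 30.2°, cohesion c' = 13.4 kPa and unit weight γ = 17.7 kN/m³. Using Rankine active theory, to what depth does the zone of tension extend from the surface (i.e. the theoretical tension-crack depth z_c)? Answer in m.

K_a = tan²(45° − 30.2°/2) = 0.3307; √K_a = 0.5750.
The active pressure is zero where K_a γ z = 2c√K_a, so z_c = 2c/(γ√K_a) = 2×13.4/(17.7×0.5750) = 2.633 m.

2.63 m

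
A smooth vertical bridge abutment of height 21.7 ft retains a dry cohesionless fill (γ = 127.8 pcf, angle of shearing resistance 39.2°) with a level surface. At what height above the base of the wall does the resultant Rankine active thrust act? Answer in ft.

K_a = 0.2255.
The pressure distribution is triangular, so the resultant acts at H/3 above the base = 21.7/3 = 7.233 ft.

7.23 ft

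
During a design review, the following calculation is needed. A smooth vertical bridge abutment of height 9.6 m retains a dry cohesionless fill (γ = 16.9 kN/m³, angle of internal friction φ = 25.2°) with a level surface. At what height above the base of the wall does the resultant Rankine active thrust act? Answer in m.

3.20 m

K_a = 0.4027.
The pressure distribution is triangular, so the resultant acts at H/3 above the base = 9.6/3 = 3.200 m.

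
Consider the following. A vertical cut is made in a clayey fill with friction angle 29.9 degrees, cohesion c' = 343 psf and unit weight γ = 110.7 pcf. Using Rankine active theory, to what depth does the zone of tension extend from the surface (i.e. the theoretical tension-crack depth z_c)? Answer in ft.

K_a = tan²(45° − 29.9°/2) = 0.3347; √K_a = 0.5785.
The active pressure is zero where K_a γ z = 2c√K_a, so z_c = 2c/(γ√K_a) = 2×343/(110.7×0.5785) = 10.71 ft.

10.7 ft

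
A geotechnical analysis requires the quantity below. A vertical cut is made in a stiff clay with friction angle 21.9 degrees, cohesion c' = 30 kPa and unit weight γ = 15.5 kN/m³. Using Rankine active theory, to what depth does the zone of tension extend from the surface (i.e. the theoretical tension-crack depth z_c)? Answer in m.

K_a = tan²(45° − 21.9°/2) = 0.4567; √K_a = 0.6758.
The active pressure is zero where K_a γ z = 2c√K_a, so z_c = 2c/(γ√K_a) = 2×30/(15.5×0.6758) = 5.728 m.

5.73 m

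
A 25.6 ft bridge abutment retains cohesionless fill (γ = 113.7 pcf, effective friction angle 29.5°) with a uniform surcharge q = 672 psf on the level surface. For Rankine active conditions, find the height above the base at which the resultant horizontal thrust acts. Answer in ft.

9.88 ft

K_a = 0.3401.
Triangular part P₁ = ½K_aγH² = 12670 at H/3 = 8.533 ft; rectangular part P₂ = K_a q H = 5851 at H/2 = 12.80 ft.
ȳ = (P₁·8.533 + P₂·12.80)/(P₁+P₂) = 9.881 ft.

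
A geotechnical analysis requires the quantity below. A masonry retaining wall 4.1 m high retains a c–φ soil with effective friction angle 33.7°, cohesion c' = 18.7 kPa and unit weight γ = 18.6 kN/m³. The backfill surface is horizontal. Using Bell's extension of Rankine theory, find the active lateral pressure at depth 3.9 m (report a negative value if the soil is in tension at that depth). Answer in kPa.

0.757 kPa

K_a = (1 − sin φ)/(1 + sin φ) = 0.2863.
σ_a = K_a γ z − 2c√K_a = 0.2863×18.6×3.9 − 2×18.7×0.5351 = 0.7567 kPa.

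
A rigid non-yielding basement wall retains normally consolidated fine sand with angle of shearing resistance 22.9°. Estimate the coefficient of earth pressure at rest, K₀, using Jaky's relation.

0.611

K₀ = 1 − sin φ' = 1 − sin 22.9° = 0.6109.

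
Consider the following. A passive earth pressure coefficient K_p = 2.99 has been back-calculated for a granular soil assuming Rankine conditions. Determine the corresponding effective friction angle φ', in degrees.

K_p = (1+sin φ)/(1−sin φ) ⇒ sin φ = (K_p − 1)/(K_p + 1) = 0.4987.
φ = arcsin(0.4987) = 29.92°.

29.9°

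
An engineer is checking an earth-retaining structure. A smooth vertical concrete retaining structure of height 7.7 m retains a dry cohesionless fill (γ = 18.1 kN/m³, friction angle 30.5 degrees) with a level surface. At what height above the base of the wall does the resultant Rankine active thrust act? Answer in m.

2.57 m

K_a = 0.3267.
The pressure distribution is triangular, so the resultant acts at H/3 above the base = 7.7/3 = 2.567 m.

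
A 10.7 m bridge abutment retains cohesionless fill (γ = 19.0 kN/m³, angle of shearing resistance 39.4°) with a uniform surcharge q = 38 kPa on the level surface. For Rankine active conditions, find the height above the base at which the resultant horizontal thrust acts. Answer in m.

4.05 m

K_a = 0.2234.
Triangular part P₁ = ½K_aγH² = 243.0 at H/3 = 3.567 m; rectangular part P₂ = K_a q H = 90.85 at H/2 = 5.350 m.
ȳ = (P₁·3.567 + P₂·5.350)/(P₁+P₂) = 4.052 m.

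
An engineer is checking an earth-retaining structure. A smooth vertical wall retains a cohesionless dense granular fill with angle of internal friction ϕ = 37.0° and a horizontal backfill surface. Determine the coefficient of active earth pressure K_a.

K_a = (1 − sin φ)/(1 + sin φ) = (1 − sin 37.0°)/(1 + sin 37.0°) = 0.2486.

0.249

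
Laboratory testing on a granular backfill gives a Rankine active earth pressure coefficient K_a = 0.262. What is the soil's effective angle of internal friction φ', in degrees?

K_a = tan²(45° − φ/2) ⇒ 45° − φ/2 = arctan(√0.262) = 27.11°.
φ = 2(45° − 27.11°) = 35.79°.

35.8°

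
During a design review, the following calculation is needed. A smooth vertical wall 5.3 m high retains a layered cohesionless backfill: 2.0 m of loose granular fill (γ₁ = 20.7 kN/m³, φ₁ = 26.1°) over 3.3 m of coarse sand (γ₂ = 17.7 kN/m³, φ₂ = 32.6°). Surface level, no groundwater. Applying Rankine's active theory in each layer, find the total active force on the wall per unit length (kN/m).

K_a1 = tan²(45°−26.1°/2) = 0.3889; K_a2 = tan²(45°−32.6°/2) = 0.2997.
Layer 1: σ at base = K_a1 γ₁ h₁ = 16.10 kPa; P₁ = ½×16.10×2.0 = 16.10.
Layer 2: σ_v at top = γ₁h₁ = 41.40; σ_h top = K_a2×41.40 = 12.41; σ_h base = K_a2×(41.40+17.7×3.3) = 29.92.
P₂ = ½(12.41+29.92)×3.3 = 69.84. Total P_a = 16.10+69.84 = 85.94 kN/m.

85.9 kN/m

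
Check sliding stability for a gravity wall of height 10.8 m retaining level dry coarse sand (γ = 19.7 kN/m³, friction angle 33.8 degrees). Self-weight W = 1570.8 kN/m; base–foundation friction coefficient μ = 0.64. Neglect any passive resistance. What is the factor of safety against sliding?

3.07

K_a = tan²(45° − 33.8°/2) = 0.2851.
P_a = ½K_aγH² = 0.5×0.2851×19.7×10.8² = 327.6 kN/m, acting at H/3 = 3.600 m above the base.
FS_sliding = μW / P_a = 0.64×1570.8 / 327.6 = 3.069.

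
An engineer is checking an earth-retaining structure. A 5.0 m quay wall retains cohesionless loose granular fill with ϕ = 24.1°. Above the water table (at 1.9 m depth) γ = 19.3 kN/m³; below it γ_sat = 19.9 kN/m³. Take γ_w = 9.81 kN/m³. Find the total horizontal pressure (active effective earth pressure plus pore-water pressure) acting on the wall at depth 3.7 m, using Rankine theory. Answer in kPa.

40.7 kPa

K_a = (1 − sin φ)/(1 + sin φ) = 0.4201.
γ' = 19.9 − 9.81 = 10.09 kN/m³.
Effective vertical stress at 3.7 m: σ'_v = 19.3×1.9 + 10.09×1.80 = 54.83 kPa.
σ'_h = K_a σ'_v = 0.4201 × 54.83 = 23.04 kPa; u = γ_w × 1.80 = 17.66 kPa.
Total σ_h = 23.04 + 17.66 = 40.69 kPa.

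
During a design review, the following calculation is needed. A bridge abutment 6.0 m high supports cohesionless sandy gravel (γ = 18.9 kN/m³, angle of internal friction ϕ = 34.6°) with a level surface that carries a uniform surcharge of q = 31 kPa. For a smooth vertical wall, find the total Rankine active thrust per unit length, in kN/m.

K_a = tan²(45° − φ/2) = 0.2756.
Soil triangle: ½ K_a γ H² = 0.5×0.2756×18.9×6.0² = 93.77 kN/m.
Surcharge rectangle: K_a q H = 0.2756×31×6.0 = 51.27 kN/m.
Total = 93.77 + 51.27 = 145.0 kN/m.

145 kN/m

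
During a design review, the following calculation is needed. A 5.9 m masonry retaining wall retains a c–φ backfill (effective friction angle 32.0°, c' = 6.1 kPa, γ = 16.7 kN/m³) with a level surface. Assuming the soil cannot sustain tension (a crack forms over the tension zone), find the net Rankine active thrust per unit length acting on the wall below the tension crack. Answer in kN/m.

53.9 kN/m

K_a = 0.3073; √K_a = 0.5543.
Tension-crack depth z_c = 2c/(γ√K_a) = 2×6.1/(16.7×0.5543) = 1.318 m.
σ_a at base = K_a γ H − 2c√K_a = 0.3073×16.7×5.9 − 2×6.1×0.5543 = 23.51 kPa.
P_a = ½ × 23.51 × (H − z_c) = 0.5×23.51×4.582 = 53.87 kN/m.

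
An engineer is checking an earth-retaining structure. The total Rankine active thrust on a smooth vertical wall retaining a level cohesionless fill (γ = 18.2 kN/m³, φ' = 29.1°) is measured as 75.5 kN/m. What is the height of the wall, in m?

4.90 m

K_a = 0.3456. P_a = ½ K_a γ H² ⇒ H = √(2P_a/(K_a γ)).
H = √(2×75.5/(0.3456×18.2)) = 4.900 m.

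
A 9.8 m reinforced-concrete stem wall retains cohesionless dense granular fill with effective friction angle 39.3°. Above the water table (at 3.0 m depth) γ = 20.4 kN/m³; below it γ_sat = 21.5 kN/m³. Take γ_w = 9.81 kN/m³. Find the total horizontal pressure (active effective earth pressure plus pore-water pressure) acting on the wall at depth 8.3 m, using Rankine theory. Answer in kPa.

K_a = (1 − sin φ)/(1 + sin φ) = 0.2245.
γ' = 21.5 − 9.81 = 11.69 kN/m³.
Effective vertical stress at 8.3 m: σ'_v = 20.4×3.0 + 11.69×5.30 = 123.2 kPa.
σ'_h = K_a σ'_v = 0.2245 × 123.2 = 27.64 kPa; u = γ_w × 5.30 = 51.99 kPa.
Total σ_h = 27.64 + 51.99 = 79.64 kPa.

79.6 kPa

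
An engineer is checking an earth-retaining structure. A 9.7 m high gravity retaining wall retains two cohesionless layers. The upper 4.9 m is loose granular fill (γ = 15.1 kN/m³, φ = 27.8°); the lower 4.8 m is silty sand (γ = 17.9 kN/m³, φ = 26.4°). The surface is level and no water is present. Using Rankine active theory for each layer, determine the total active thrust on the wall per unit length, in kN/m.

282 kN/m

K_a1 = tan²(45°−27.8°/2) = 0.3639; K_a2 = tan²(45°−26.4°/2) = 0.3844.
Layer 1: σ at base = K_a1 γ₁ h₁ = 26.92 kPa; P₁ = ½×26.92×4.9 = 65.97.
Layer 2: σ_v at top = γ₁h₁ = 73.99; σ_h top = K_a2×73.99 = 28.44; σ_h base = K_a2×(73.99+17.9×4.8) = 61.47.
P₂ = ½(28.44+61.47)×4.8 = 215.8. Total P_a = 65.97+215.8 = 281.8 kN/m.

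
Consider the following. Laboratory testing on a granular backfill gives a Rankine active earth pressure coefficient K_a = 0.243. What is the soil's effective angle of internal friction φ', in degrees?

37.5°

K_a = tan²(45° − φ/2) ⇒ 45° − φ/2 = arctan(√0.243) = 26.24°.
φ = 2(45° − 26.24°) = 37.52°.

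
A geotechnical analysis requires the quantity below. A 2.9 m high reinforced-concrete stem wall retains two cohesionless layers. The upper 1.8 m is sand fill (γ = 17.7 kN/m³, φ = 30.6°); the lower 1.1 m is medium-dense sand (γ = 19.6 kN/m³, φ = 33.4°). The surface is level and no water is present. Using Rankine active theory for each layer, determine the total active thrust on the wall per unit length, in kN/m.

22.9 kN/m

K_a1 = tan²(45°−30.6°/2) = 0.3253; K_a2 = tan²(45°−33.4°/2) = 0.2899.
Layer 1: σ at base = K_a1 γ₁ h₁ = 10.37 kPa; P₁ = ½×10.37×1.8 = 9.329.
Layer 2: σ_v at top = γ₁h₁ = 31.86; σ_h top = K_a2×31.86 = 9.237; σ_h base = K_a2×(31.86+19.6×1.1) = 15.49.
P₂ = ½(9.237+15.49)×1.1 = 13.60. Total P_a = 9.329+13.60 = 22.93 kN/m.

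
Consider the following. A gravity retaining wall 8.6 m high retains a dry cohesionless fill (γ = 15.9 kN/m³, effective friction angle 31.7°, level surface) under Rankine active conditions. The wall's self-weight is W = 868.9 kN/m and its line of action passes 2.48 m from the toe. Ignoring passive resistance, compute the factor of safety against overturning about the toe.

4.11

K_a = tan²(45° − 31.7°/2) = 0.3111.
P_a = ½K_aγH² = 0.5×0.3111×15.9×8.6² = 182.9 kN/m, acting at H/3 = 2.867 m above the base.
Overturning moment M_o = P_a × H/3 = 182.9 × 2.867 = 524.3.
Resisting moment M_r = W × 2.48 = 868.9 × 2.48 = 2155.
FS_overturning = M_r/M_o = 2155/524.3 = 4.110.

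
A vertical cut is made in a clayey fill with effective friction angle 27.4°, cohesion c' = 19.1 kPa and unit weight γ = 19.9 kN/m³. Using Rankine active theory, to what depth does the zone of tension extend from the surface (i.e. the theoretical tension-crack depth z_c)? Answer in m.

K_a = tan²(45° − 27.4°/2) = 0.3697; √K_a = 0.6080.
The active pressure is zero where K_a γ z = 2c√K_a, so z_c = 2c/(γ√K_a) = 2×19.1/(19.9×0.6080) = 3.157 m.

3.16 m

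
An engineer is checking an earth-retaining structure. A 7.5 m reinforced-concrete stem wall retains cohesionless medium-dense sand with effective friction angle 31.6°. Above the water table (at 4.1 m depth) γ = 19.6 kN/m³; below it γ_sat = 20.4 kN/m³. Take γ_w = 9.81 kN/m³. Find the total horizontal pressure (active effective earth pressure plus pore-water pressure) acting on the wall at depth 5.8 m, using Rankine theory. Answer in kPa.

47.4 kPa

K_a = (1 − sin φ)/(1 + sin φ) = 0.3123.
γ' = 20.4 − 9.81 = 10.59 kN/m³.
Effective vertical stress at 5.8 m: σ'_v = 19.6×4.1 + 10.59×1.70 = 98.36 kPa.
σ'_h = K_a σ'_v = 0.3123 × 98.36 = 30.72 kPa; u = γ_w × 1.70 = 16.68 kPa.
Total σ_h = 30.72 + 16.68 = 47.40 kPa.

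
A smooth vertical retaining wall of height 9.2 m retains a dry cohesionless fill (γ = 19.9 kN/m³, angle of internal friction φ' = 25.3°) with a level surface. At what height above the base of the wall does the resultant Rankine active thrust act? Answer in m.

3.07 m

K_a = 0.4012.
The pressure distribution is triangular, so the resultant acts at H/3 above the base = 9.2/3 = 3.067 m.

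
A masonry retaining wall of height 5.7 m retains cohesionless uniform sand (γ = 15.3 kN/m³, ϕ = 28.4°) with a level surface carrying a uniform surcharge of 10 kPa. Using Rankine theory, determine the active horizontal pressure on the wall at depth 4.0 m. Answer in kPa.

25.3 kPa

K_a = (1 − sin φ)/(1 + sin φ) = 0.3554.
σ_v = γz + q = 15.3 × 4.0 + 10 = 71.20 kPa.
σ_h = K_a σ_v = 0.3554 × 71.20 = 25.30 kPa.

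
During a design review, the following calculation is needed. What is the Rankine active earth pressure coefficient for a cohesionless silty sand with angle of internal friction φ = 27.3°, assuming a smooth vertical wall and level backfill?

K_a = tan²(45° − φ/2) = tan²(31.35°) = 0.3711.

0.371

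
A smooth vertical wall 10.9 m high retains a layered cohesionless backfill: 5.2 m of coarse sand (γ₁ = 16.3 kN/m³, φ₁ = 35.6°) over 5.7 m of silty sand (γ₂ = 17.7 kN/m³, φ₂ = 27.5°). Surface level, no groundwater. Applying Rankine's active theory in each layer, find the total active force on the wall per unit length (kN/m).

342 kN/m

K_a1 = tan²(45°−35.6°/2) = 0.2641; K_a2 = tan²(45°−27.5°/2) = 0.3682.
Layer 1: σ at base = K_a1 γ₁ h₁ = 22.39 kPa; P₁ = ½×22.39×5.2 = 58.21.
Layer 2: σ_v at top = γ₁h₁ = 84.76; σ_h top = K_a2×84.76 = 31.21; σ_h base = K_a2×(84.76+17.7×5.7) = 68.36.
P₂ = ½(31.21+68.36)×5.7 = 283.8. Total P_a = 58.21+283.8 = 342.0 kN/m.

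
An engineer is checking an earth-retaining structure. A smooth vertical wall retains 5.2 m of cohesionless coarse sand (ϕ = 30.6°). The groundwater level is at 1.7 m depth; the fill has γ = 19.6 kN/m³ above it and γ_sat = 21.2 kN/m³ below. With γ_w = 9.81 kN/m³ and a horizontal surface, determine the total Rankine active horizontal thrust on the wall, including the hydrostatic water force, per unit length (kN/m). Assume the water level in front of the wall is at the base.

130 kN/m

K_a = tan²(45° − φ/2) = 0.3253.
γ' = 21.2 − 9.81 = 11.39 kN/m³. Depth below WT = 3.5 m.
σ'_h at WT = K_a γ d_w = 10.84 kPa; at base = 10.84 + K_a γ' × 3.5 = 23.81 kPa.
P₁ (0–1.7 m) = ½×10.84×1.7 = 9.214. P₂ (1.7–5.2 m) = ½(10.84+23.81)×3.5 = 60.64.
P_w = ½ γ_w h₂² = 0.5×9.81×3.5² = 60.09. Total = 9.214+60.64+60.09 = 129.9 kN/m.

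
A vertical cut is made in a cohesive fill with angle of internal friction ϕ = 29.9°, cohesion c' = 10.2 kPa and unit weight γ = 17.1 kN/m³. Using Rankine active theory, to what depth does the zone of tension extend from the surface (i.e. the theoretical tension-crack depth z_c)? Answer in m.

2.06 m

K_a = tan²(45° − 29.9°/2) = 0.3347; √K_a = 0.5785.
The active pressure is zero where K_a γ z = 2c√K_a, so z_c = 2c/(γ√K_a) = 2×10.2/(17.1×0.5785) = 2.062 m.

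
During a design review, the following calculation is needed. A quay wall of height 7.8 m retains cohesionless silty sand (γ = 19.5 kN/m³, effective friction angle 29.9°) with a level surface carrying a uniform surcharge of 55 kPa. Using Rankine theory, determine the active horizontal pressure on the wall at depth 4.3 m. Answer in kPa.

K_a = (1 − sin φ)/(1 + sin φ) = 0.3347.
σ_v = γz + q = 19.5 × 4.3 + 55 = 138.8 kPa.
σ_h = K_a σ_v = 0.3347 × 138.8 = 46.47 kPa.

46.5 kPa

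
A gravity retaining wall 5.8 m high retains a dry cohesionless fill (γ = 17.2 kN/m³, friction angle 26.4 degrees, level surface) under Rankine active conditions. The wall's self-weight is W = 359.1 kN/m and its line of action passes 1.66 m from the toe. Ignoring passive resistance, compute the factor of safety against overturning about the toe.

K_a = tan²(45° − 26.4°/2) = 0.3844.
P_a = ½K_aγH² = 0.5×0.3844×17.2×5.8² = 111.2 kN/m, acting at H/3 = 1.933 m above the base.
Overturning moment M_o = P_a × H/3 = 111.2 × 1.933 = 215.0.
Resisting moment M_r = W × 1.66 = 359.1 × 1.66 = 596.1.
FS_overturning = M_r/M_o = 596.1/215.0 = 2.772.

2.77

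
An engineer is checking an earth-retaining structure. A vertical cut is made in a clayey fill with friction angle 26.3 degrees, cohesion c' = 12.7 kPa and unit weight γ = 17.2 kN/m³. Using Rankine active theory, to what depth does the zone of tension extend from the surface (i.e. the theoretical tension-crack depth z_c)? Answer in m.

2.38 m

K_a = tan²(45° − 26.3°/2) = 0.3859; √K_a = 0.6212.
The active pressure is zero where K_a γ z = 2c√K_a, so z_c = 2c/(γ√K_a) = 2×12.7/(17.2×0.6212) = 2.377 m.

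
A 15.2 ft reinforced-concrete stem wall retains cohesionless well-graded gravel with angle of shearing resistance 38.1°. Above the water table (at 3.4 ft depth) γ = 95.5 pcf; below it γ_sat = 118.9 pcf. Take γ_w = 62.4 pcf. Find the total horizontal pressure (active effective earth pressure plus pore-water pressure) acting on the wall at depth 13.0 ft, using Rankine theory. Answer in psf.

K_a = (1 − sin φ)/(1 + sin φ) = 0.2368.
γ' = 118.9 − 62.4 = 56.50 pcf.
Effective vertical stress at 13.0 ft: σ'_v = 95.5×3.4 + 56.50×9.60 = 867.1 psf.
σ'_h = K_a σ'_v = 0.2368 × 867.1 = 205.4 psf; u = γ_w × 9.60 = 599.0 psf.
Total σ_h = 205.4 + 599.0 = 804.4 psf.

804 psf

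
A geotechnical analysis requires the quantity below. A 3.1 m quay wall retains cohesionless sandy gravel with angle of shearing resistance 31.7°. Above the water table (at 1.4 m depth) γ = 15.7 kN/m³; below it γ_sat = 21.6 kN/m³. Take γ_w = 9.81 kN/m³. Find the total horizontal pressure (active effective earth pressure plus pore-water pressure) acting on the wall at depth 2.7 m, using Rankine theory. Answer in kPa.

K_a = (1 − sin φ)/(1 + sin φ) = 0.3111.
γ' = 21.6 − 9.81 = 11.79 kN/m³.
Effective vertical stress at 2.7 m: σ'_v = 15.7×1.4 + 11.79×1.30 = 37.31 kPa.
σ'_h = K_a σ'_v = 0.3111 × 37.31 = 11.61 kPa; u = γ_w × 1.30 = 12.75 kPa.
Total σ_h = 11.61 + 12.75 = 24.36 kPa.

24.4 kPa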